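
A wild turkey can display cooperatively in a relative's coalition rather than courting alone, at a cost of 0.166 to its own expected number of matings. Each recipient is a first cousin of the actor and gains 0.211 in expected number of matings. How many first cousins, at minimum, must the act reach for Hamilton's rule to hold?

r to a first cousin = 1/8 (first cousins share one grandparent pair — two paths of length 4: r = 2·(1/2)^4 = 1/8).
Hamilton's rule: n·r·B > C  ⇒  n > C/(r·B) = 0.166/(0.125·0.211) = 6.294.
The smallest integer exceeding 6.294 is 7.

7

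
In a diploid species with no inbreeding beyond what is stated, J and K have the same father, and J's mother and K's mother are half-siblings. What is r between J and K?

With two independent routes of shared ancestry, r is the sum of the two contributions.
J and K are related in two ways: half-sibs through their shared father (r = 1/4) and half first cousins through their mothers (r = 1/16).
r = 1/4 + 1/16 = 0.3125.

0.3125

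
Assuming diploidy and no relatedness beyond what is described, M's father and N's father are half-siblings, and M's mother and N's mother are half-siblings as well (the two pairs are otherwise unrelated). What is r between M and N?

Wright's path rule: contributions from independent ancestry routes add.
M and N are related in two ways: half first cousins through their fathers (r = 1/16) and half first cousins through their mothers (r = 1/16).
r = 1/16 + 1/16 = 1/8 = 0.125.

0.125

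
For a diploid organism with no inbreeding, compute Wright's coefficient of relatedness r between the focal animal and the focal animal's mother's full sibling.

Each parent–offspring link contributes a factor of 1/2, and independent paths through distinct common ancestors add.
Full aunt/uncle↔niece/nephew: two paths of length 3 through the shared grandparent pair: r = 2·(1/2)^3 = 1/4.

0.25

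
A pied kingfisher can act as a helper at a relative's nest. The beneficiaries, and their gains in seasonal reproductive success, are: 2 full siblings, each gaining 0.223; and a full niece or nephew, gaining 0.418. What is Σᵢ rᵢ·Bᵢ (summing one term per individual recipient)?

r to a full sibling = 0.5 (full sibs share both parents — two paths of length 2: r = 2·(1/2)^2 = 1/2).
r to a full niece or nephew = 0.25 (full aunt/uncle↔niece/nephew: two paths of length 3 through the shared grandparent pair: r = 2·(1/2)^3 = 1/4).
Summing one r·B term per recipient: 2·0.5·0.223 + 1·0.25·0.418 = 0.3275.

0.3275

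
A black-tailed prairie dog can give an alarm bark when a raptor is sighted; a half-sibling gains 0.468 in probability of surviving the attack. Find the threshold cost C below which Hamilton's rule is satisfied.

r to a half-sibling = 1/4 (half-sibs share one parent — one path of length 2: r = (1/2)^2 = 1/4).
Hamilton's rule: n·r·B > C, so the trait is favored while C < n·r·B = 1·0.25·0.468 = 0.117.

0.117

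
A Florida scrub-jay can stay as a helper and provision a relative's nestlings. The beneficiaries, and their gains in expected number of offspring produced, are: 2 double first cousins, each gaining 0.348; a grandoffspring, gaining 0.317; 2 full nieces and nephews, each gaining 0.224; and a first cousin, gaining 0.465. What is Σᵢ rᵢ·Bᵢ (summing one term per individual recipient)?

r to a double first cousin = 0.25 (double first cousins share both grandparent pairs — four paths of length 4: r = 4·(1/2)^4 = 1/4).
r to a grandoffspring = 0.25 (two parent–offspring links: r = (1/2)^2 = 1/4).
r to a full niece or nephew = 1/4 (full aunt/uncle↔niece/nephew: two paths of length 3 through the shared grandparent pair: r = 2·(1/2)^3 = 1/4).
r to a first cousin = 0.125 (first cousins share one grandparent pair — two paths of length 4: r = 2·(1/2)^4 = 1/8).
Summing one r·B term per recipient: 2·0.25·0.348 + 1·0.25·0.317 + 2·0.25·0.224 + 1·0.125·0.465 = 0.423375.

0.423375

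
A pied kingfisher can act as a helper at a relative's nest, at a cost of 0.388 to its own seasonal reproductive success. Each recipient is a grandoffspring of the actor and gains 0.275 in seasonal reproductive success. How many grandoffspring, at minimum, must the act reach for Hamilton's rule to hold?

6

r to a grandoffspring = 0.25 (two parent–offspring links: r = (1/2)^2 = 1/4).
Hamilton's rule: n·r·B > C  ⇒  n > C/(r·B) = 0.388/(0.25·0.275) = 5.644.
The smallest integer exceeding 5.644 is 6.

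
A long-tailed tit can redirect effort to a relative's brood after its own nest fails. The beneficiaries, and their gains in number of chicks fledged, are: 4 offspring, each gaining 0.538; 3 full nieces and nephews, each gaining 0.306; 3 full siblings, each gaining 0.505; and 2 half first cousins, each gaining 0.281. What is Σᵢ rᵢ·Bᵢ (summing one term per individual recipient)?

2.098125

r to an offspring = 0.5 (one parent–offspring link: r = (1/2)^1 = 1/2).
r to a full niece or nephew = 0.25 (full aunt/uncle↔niece/nephew: two paths of length 3 through the shared grandparent pair: r = 2·(1/2)^3 = 1/4).
r to a full sibling = 1/2 (full sibs share both parents — two paths of length 2: r = 2·(1/2)^2 = 1/2).
r to a half first cousin = 1/16 (half first cousins share one grandparent — one path of length 4: r = (1/2)^4 = 1/16).
Summing one r·B term per recipient: 4·0.5·0.538 + 3·0.25·0.306 + 3·0.5·0.505 + 2·0.0625·0.281 = 2.098125.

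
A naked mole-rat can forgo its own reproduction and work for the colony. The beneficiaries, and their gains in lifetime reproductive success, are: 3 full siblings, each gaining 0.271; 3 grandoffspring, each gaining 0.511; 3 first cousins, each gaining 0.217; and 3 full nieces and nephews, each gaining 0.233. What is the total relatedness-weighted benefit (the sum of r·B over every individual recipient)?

r to a full sibling = 0.5 (full sibs share both parents — two paths of length 2: r = 2·(1/2)^2 = 1/2).
r to a grandoffspring = 1/4 (two parent–offspring links: r = (1/2)^2 = 1/4).
r to a first cousin = 1/8 (first cousins share one grandparent pair — two paths of length 4: r = 2·(1/2)^4 = 1/8).
r to a full niece or nephew = 0.25 (full aunt/uncle↔niece/nephew: two paths of length 3 through the shared grandparent pair: r = 2·(1/2)^3 = 1/4).
Summing one r·B term per recipient: 3·0.5·0.271 + 3·0.25·0.511 + 3·0.125·0.217 + 3·0.25·0.233 = 1.045875.

1.045875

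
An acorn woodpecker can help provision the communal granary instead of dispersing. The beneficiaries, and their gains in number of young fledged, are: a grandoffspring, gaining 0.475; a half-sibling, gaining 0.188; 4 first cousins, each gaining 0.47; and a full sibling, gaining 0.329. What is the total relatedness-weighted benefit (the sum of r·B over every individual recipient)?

0.56525

r to a grandoffspring = 1/4 (two parent–offspring links: r = (1/2)^2 = 1/4).
r to a half-sibling = 0.25 (half-sibs share one parent — one path of length 2: r = (1/2)^2 = 1/4).
r to a first cousin = 0.125 (first cousins share one grandparent pair — two paths of length 4: r = 2·(1/2)^4 = 1/8).
r to a full sibling = 0.5 (full sibs share both parents — two paths of length 2: r = 2·(1/2)^2 = 1/2).
Summing one r·B term per recipient: 1·0.25·0.475 + 1·0.25·0.188 + 4·0.125·0.47 + 1·0.5·0.329 = 0.56525.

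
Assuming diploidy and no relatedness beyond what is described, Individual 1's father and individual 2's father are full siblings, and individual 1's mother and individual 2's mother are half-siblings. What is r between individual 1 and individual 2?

0.1875

With two independent routes of shared ancestry, r is the sum of the two contributions.
Individual 1 and individual 2 are related in two ways: first cousins through their fathers (r = 1/8) and half first cousins through their mothers (r = 1/16).
r = 1/8 + 1/16 = 3/16 = 0.1875.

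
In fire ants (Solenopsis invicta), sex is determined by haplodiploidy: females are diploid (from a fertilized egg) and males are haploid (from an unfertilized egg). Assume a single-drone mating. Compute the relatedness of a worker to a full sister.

0.75

Haplodiploid full sisters inherit their father's entire haploid genome identically (contributing 1/2) and on average half of their mother's contribution (1/2 · 1/2 = 1/4); r = 1/2 + 1/4 = 3/4.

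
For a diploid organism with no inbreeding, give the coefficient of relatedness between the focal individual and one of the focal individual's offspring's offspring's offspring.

Each parent–offspring link contributes a factor of 1/2, and independent paths through distinct common ancestors add.
Three parent–offspring links: r = (1/2)^3 = 1/8.

0.125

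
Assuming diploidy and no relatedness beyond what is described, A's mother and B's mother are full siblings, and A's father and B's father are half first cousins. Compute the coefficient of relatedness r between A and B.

Independent pedigree routes through distinct common ancestors add.
A and B are related in two ways: first cousins through their mothers (r = 1/8) and half second cousins through their fathers (r = 1/64).
r = 1/8 + 1/64 = 0.140625.

0.140625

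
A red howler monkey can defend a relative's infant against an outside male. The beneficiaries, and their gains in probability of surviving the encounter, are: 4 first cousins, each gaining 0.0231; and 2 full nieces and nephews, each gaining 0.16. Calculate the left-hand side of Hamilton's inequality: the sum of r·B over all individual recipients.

0.09155

r to a first cousin = 0.125 (first cousins share one grandparent pair — two paths of length 4: r = 2·(1/2)^4 = 1/8).
r to a full niece or nephew = 0.25 (full aunt/uncle↔niece/nephew: two paths of length 3 through the shared grandparent pair: r = 2·(1/2)^3 = 1/4).
Summing one r·B term per recipient: 4·0.125·0.0231 + 2·0.25·0.16 = 0.09155.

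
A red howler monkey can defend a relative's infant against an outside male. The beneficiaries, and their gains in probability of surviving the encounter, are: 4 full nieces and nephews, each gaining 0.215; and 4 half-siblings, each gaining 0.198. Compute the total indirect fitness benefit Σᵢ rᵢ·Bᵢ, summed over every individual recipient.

r to a full niece or nephew = 1/4 (full aunt/uncle↔niece/nephew: two paths of length 3 through the shared grandparent pair: r = 2·(1/2)^3 = 1/4).
r to a half-sibling = 0.25 (half-sibs share one parent — one path of length 2: r = (1/2)^2 = 1/4).
Summing one r·B term per recipient: 4·0.25·0.215 + 4·0.25·0.198 = 0.413.

0.413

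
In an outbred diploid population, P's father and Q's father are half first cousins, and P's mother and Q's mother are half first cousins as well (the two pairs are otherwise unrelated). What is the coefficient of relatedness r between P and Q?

0.03125

Wright's path rule: contributions from independent ancestry routes add.
P and Q are related in two ways: half second cousins through their fathers (r = 1/64) and half second cousins through their mothers (r = 1/64).
r = 1/64 + 1/64 = 1/32 = 0.03125.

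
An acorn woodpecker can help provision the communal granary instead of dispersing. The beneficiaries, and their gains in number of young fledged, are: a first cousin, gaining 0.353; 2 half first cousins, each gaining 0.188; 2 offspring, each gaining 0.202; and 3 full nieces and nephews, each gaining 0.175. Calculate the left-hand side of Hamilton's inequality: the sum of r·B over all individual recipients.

r to a first cousin = 1/8 (first cousins share one grandparent pair — two paths of length 4: r = 2·(1/2)^4 = 1/8).
r to a half first cousin = 0.0625 (half first cousins share one grandparent — one path of length 4: r = (1/2)^4 = 1/16).
r to an offspring = 1/2 (one parent–offspring link: r = (1/2)^1 = 1/2).
r to a full niece or nephew = 0.25 (full aunt/uncle↔niece/nephew: two paths of length 3 through the shared grandparent pair: r = 2·(1/2)^3 = 1/4).
Summing one r·B term per recipient: 1·0.125·0.353 + 2·0.0625·0.188 + 2·0.5·0.202 + 3·0.25·0.175 = 0.400875.

0.400875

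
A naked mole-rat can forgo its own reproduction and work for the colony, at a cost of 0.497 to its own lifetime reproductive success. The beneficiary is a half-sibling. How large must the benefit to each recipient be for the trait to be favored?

1.988

r to a half-sibling = 1/4 (half-sibs share one parent — one path of length 2: r = (1/2)^2 = 1/4).
Hamilton's rule with n recipients of equal r: n·r·B > C, so B > C/(n·r) = 0.497/(1·0.25) = 1.988.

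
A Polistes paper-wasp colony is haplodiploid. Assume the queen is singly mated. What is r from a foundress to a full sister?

0.75

Haplodiploid full sisters inherit their father's entire haploid genome identically (contributing 1/2) and on average half of their mother's contribution (1/2 · 1/2 = 1/4); r = 1/2 + 1/4 = 3/4.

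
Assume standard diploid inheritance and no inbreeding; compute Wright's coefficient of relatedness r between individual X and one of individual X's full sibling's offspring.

Each parent–offspring link contributes a factor of 1/2, and independent paths through distinct common ancestors add.
Full aunt/uncle↔niece/nephew: two paths of length 3 through the shared grandparent pair: r = 2·(1/2)^3 = 1/4.

0.25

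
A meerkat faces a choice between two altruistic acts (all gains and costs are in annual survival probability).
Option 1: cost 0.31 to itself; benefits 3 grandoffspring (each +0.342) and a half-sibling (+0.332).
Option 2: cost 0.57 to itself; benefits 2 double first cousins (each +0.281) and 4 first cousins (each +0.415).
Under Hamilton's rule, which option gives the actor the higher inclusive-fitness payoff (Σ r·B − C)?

Option 1

Option 1: r to a grandoffspring = 0.25.
Option 1: r to a half-sibling = 0.25.
Option 1: Σ r·B − C = (3·0.25·0.342 + 1·0.25·0.332) − 0.31 = 0.0295.
Option 2: r to a double first cousin = 0.25.
Option 2: r to a first cousin = 0.125.
Option 2: Σ r·B − C = (2·0.25·0.281 + 4·0.125·0.415) − 0.57 = -0.222.
Option 1 has the higher net inclusive-fitness payoff.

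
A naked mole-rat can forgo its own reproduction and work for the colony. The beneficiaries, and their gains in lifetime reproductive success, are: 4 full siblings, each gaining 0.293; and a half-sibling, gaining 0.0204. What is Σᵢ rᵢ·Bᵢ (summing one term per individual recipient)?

0.5911

r to a full sibling = 1/2 (full sibs share both parents — two paths of length 2: r = 2·(1/2)^2 = 1/2).
r to a half-sibling = 0.25 (half-sibs share one parent — one path of length 2: r = (1/2)^2 = 1/4).
Summing one r·B term per recipient: 4·0.5·0.293 + 1·0.25·0.0204 = 0.5911.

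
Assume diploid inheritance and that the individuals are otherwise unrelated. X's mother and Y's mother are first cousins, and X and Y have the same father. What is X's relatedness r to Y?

0.28125

Relatedness sums over independent paths through distinct common ancestors.
X and Y are related in two ways: second cousins through their mothers (r = 1/32) and half-sibs through their shared father (r = 1/4).
r = 1/32 + 1/4 = 0.28125.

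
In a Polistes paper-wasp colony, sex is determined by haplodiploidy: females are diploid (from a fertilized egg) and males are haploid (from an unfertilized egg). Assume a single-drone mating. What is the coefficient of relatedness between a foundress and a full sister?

0.75

Haplodiploid full sisters inherit their father's entire haploid genome identically (contributing 1/2) and on average half of their mother's contribution (1/2 · 1/2 = 1/4); r = 1/2 + 1/4 = 3/4.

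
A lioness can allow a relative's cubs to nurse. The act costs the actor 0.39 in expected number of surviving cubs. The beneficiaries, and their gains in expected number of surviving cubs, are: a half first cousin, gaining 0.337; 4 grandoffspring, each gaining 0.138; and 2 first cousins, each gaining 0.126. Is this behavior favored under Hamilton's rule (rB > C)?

No

Hamilton's rule: the trait is favored when the sum of r·B over every recipient exceeds the actor's cost C.
r to a half first cousin = 0.0625 (half first cousins share one grandparent — one path of length 4: r = (1/2)^4 = 1/16).
r to a grandoffspring = 1/4 (two parent–offspring links: r = (1/2)^2 = 1/4).
r to a first cousin = 0.125 (first cousins share one grandparent pair — two paths of length 4: r = 2·(1/2)^4 = 1/8).
Summing one r·B term per recipient: 1·0.0625·0.337 + 4·0.25·0.138 + 2·0.125·0.126 = 0.1905625.
0.1905625 < 0.39: the indirect benefit is less than the cost.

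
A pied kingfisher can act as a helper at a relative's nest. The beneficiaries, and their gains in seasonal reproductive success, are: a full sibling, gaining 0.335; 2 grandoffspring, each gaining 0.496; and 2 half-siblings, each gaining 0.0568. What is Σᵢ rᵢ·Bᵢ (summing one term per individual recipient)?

0.4439

r to a full sibling = 1/2 (full sibs share both parents — two paths of length 2: r = 2·(1/2)^2 = 1/2).
r to a grandoffspring = 0.25 (two parent–offspring links: r = (1/2)^2 = 1/4).
r to a half-sibling = 1/4 (half-sibs share one parent — one path of length 2: r = (1/2)^2 = 1/4).
Summing one r·B term per recipient: 1·0.5·0.335 + 2·0.25·0.496 + 2·0.25·0.0568 = 0.4439.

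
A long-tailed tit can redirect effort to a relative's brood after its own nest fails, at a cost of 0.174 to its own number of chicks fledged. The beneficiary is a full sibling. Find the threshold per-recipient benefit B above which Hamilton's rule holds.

0.348

r to a full sibling = 0.5 (full sibs share both parents — two paths of length 2: r = 2·(1/2)^2 = 1/2).
Hamilton's rule with n recipients of equal r: n·r·B > C, so B > C/(n·r) = 0.174/(1·0.5) = 0.348.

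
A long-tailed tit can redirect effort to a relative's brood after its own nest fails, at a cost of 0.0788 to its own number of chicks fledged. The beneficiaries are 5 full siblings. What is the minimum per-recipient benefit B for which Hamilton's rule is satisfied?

0.0315

r to a full sibling = 0.5 (full sibs share both parents — two paths of length 2: r = 2·(1/2)^2 = 1/2).
Hamilton's rule with n recipients of equal r: n·r·B > C, so B > C/(n·r) = 0.0788/(5·0.5) = 0.0315.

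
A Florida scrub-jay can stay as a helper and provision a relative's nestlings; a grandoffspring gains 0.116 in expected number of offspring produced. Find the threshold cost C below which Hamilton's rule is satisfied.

0.029

r to a grandoffspring = 0.25 (two parent–offspring links: r = (1/2)^2 = 1/4).
Hamilton's rule: n·r·B > C, so the trait is favored while C < n·r·B = 1·0.25·0.116 = 0.029.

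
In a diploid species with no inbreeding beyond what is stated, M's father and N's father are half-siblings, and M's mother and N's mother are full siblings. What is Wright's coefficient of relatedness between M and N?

0.1875

With two independent routes of shared ancestry, r is the sum of the two contributions.
M and N are related in two ways: half first cousins through their fathers (r = 1/16) and first cousins through their mothers (r = 1/8).
r = 1/16 + 1/8 = 3/16 = 0.1875.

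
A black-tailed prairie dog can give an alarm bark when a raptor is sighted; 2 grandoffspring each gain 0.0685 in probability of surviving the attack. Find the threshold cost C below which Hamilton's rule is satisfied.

r to a grandoffspring = 1/4 (two parent–offspring links: r = (1/2)^2 = 1/4).
Hamilton's rule: n·r·B > C, so the trait is favored while C < n·r·B = 2·0.25·0.0685 = 0.03425.

0.03425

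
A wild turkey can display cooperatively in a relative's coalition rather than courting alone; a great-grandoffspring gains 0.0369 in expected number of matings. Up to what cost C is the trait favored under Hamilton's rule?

0.0046125

r to a great-grandoffspring = 1/8 (three parent–offspring links: r = (1/2)^3 = 1/8).
Hamilton's rule: n·r·B > C, so the trait is favored while C < n·r·B = 1·0.125·0.0369 = 0.0046125.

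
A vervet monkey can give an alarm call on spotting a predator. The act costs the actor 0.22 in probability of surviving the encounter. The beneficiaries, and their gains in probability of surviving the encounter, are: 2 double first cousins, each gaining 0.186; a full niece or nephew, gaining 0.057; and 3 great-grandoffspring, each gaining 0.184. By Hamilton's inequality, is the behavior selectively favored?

Hamilton's rule: the trait is favored when the sum of r·B over every recipient exceeds the actor's cost C.
r to a double first cousin = 1/4 (double first cousins share both grandparent pairs — four paths of length 4: r = 4·(1/2)^4 = 1/4).
r to a full niece or nephew = 1/4 (full aunt/uncle↔niece/nephew: two paths of length 3 through the shared grandparent pair: r = 2·(1/2)^3 = 1/4).
r to a great-grandoffspring = 1/8 (three parent–offspring links: r = (1/2)^3 = 1/8).
Summing one r·B term per recipient: 2·0.25·0.186 + 1·0.25·0.057 + 3·0.125·0.184 = 0.17625.
0.17625 < 0.22: the indirect benefit is less than the cost.

No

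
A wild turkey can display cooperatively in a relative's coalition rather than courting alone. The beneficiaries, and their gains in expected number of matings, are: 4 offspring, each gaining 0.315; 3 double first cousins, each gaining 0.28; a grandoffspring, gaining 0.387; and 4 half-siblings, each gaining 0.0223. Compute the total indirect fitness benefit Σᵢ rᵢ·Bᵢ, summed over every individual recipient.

0.95905

r to an offspring = 1/2 (one parent–offspring link: r = (1/2)^1 = 1/2).
r to a double first cousin = 0.25 (double first cousins share both grandparent pairs — four paths of length 4: r = 4·(1/2)^4 = 1/4).
r to a grandoffspring = 0.25 (two parent–offspring links: r = (1/2)^2 = 1/4).
r to a half-sibling = 0.25 (half-sibs share one parent — one path of length 2: r = (1/2)^2 = 1/4).
Summing one r·B term per recipient: 4·0.5·0.315 + 3·0.25·0.28 + 1·0.25·0.387 + 4·0.25·0.0223 = 0.95905.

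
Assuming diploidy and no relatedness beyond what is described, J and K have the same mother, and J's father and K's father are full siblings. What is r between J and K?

Relatedness sums over independent paths through distinct common ancestors.
J and K are related in two ways: half-sibs through their shared mother (r = 1/4) and first cousins through their fathers (r = 1/8).
r = 1/4 + 1/8 = 3/8 = 0.375.

0.375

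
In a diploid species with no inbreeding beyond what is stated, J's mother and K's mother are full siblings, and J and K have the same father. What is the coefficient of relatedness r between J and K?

Independent pedigree routes through distinct common ancestors add.
J and K are related in two ways: first cousins through their mothers (r = 1/8) and half-sibs through their shared father (r = 1/4).
r = 1/8 + 1/4 = 3/8 = 0.375.

0.375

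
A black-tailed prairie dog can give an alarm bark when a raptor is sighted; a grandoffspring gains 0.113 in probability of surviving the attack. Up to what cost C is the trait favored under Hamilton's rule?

0.02825

r to a grandoffspring = 1/4 (two parent–offspring links: r = (1/2)^2 = 1/4).
Hamilton's rule: n·r·B > C, so the trait is favored while C < n·r·B = 1·0.25·0.113 = 0.02825.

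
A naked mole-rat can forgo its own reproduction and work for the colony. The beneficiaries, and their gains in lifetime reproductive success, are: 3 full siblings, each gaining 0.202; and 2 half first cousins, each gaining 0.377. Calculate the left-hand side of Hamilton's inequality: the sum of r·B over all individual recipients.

r to a full sibling = 1/2 (full sibs share both parents — two paths of length 2: r = 2·(1/2)^2 = 1/2).
r to a half first cousin = 1/16 (half first cousins share one grandparent — one path of length 4: r = (1/2)^4 = 1/16).
Summing one r·B term per recipient: 3·0.5·0.202 + 2·0.0625·0.377 = 0.350125.

0.350125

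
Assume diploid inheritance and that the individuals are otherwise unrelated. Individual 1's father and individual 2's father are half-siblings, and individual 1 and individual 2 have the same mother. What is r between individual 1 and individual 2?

0.3125

With two independent routes of shared ancestry, r is the sum of the two contributions.
Individual 1 and individual 2 are related in two ways: half first cousins through their fathers (r = 1/16) and half-sibs through their shared mother (r = 1/4).
r = 1/16 + 1/4 = 5/16 = 0.3125.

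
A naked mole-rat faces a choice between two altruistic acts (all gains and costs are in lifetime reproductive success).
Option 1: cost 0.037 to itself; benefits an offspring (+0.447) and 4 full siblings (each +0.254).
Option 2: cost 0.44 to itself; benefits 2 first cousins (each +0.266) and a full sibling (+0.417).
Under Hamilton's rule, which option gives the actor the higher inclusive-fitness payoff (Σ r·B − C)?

Option 1

Option 1: r to an offspring = 0.5.
Option 1: r to a full sibling = 0.5.
Option 1: Σ r·B − C = (1·0.5·0.447 + 4·0.5·0.254) − 0.037 = 0.6945.
Option 2: r to a first cousin = 0.125.
Option 2: r to a full sibling = 0.5.
Option 2: Σ r·B − C = (2·0.125·0.266 + 1·0.5·0.417) − 0.44 = -0.165.
Option 1 has the higher net inclusive-fitness payoff.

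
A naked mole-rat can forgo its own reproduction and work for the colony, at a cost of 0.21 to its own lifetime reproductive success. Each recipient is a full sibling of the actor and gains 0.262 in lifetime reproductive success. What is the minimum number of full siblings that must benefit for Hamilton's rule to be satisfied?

2

r to a full sibling = 0.5 (full sibs share both parents — two paths of length 2: r = 2·(1/2)^2 = 1/2).
Hamilton's rule: n·r·B > C  ⇒  n > C/(r·B) = 0.21/(0.5·0.262) = 1.603.
The smallest integer exceeding 1.603 is 2.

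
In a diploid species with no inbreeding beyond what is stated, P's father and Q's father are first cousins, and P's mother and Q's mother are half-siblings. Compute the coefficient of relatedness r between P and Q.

0.09375

Relatedness sums over independent paths through distinct common ancestors.
P and Q are related in two ways: second cousins through their fathers (r = 1/32) and half first cousins through their mothers (r = 1/16).
r = 1/32 + 1/16 = 0.09375.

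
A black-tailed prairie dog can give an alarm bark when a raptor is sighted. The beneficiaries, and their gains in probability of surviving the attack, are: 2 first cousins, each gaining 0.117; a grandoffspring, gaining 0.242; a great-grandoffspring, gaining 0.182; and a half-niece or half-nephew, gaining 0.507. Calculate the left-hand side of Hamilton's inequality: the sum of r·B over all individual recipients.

0.175875

r to a first cousin = 0.125 (first cousins share one grandparent pair — two paths of length 4: r = 2·(1/2)^4 = 1/8).
r to a grandoffspring = 1/4 (two parent–offspring links: r = (1/2)^2 = 1/4).
r to a great-grandoffspring = 0.125 (three parent–offspring links: r = (1/2)^3 = 1/8).
r to a half-niece or half-nephew = 1/8 (half-aunt/uncle↔niece/nephew: one path of length 3: r = (1/2)^3 = 1/8).
Summing one r·B term per recipient: 2·0.125·0.117 + 1·0.25·0.242 + 1·0.125·0.182 + 1·0.125·0.507 = 0.175875.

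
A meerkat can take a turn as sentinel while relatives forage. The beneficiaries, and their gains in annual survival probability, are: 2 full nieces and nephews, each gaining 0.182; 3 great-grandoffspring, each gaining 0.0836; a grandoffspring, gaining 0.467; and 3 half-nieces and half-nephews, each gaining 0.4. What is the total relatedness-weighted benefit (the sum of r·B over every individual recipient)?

r to a full niece or nephew = 1/4 (full aunt/uncle↔niece/nephew: two paths of length 3 through the shared grandparent pair: r = 2·(1/2)^3 = 1/4).
r to a great-grandoffspring = 1/8 (three parent–offspring links: r = (1/2)^3 = 1/8).
r to a grandoffspring = 0.25 (two parent–offspring links: r = (1/2)^2 = 1/4).
r to a half-niece or half-nephew = 0.125 (half-aunt/uncle↔niece/nephew: one path of length 3: r = (1/2)^3 = 1/8).
Summing one r·B term per recipient: 2·0.25·0.182 + 3·0.125·0.0836 + 1·0.25·0.467 + 3·0.125·0.4 = 0.3891.

0.3891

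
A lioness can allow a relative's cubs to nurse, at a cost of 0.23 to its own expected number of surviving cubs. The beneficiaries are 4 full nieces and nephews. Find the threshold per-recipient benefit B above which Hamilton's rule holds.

0.23

r to a full niece or nephew = 0.25 (full aunt/uncle↔niece/nephew: two paths of length 3 through the shared grandparent pair: r = 2·(1/2)^3 = 1/4).
Hamilton's rule with n recipients of equal r: n·r·B > C, so B > C/(n·r) = 0.23/(4·0.25) = 0.23.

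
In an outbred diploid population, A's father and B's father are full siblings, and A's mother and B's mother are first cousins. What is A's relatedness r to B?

Relatedness sums over independent paths through distinct common ancestors.
A and B are related in two ways: first cousins through their fathers (r = 1/8) and second cousins through their mothers (r = 1/32).
r = 1/8 + 1/32 = 0.15625.

0.15625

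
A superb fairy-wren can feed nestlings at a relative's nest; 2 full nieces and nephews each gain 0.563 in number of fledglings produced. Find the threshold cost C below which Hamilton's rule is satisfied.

0.2815

r to a full niece or nephew = 1/4 (full aunt/uncle↔niece/nephew: two paths of length 3 through the shared grandparent pair: r = 2·(1/2)^3 = 1/4).
Hamilton's rule: n·r·B > C, so the trait is favored while C < n·r·B = 2·0.25·0.563 = 0.2815.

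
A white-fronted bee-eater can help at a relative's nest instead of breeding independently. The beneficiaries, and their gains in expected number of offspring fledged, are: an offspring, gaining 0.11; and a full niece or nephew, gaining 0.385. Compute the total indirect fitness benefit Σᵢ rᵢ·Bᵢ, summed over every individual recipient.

r to an offspring = 1/2 (one parent–offspring link: r = (1/2)^1 = 1/2).
r to a full niece or nephew = 0.25 (full aunt/uncle↔niece/nephew: two paths of length 3 through the shared grandparent pair: r = 2·(1/2)^3 = 1/4).
Summing one r·B term per recipient: 1·0.5·0.11 + 1·0.25·0.385 = 0.15125.

0.15125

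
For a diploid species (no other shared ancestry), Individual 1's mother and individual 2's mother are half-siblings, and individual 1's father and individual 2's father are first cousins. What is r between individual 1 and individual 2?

Wright's path rule: contributions from independent ancestry routes add.
Individual 1 and individual 2 are related in two ways: half first cousins through their mothers (r = 1/16) and second cousins through their fathers (r = 1/32).
r = 1/16 + 1/32 = 0.09375.

0.09375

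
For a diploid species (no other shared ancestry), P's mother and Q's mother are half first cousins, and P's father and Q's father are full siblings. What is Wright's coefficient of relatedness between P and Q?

0.140625

Independent pedigree routes through distinct common ancestors add.
P and Q are related in two ways: half second cousins through their mothers (r = 1/64) and first cousins through their fathers (r = 1/8).
r = 1/64 + 1/8 = 9/64 = 0.140625.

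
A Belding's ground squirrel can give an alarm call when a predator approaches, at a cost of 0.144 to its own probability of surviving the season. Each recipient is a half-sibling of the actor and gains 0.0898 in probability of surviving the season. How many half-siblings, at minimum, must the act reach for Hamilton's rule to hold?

r to a half-sibling = 0.25 (half-sibs share one parent — one path of length 2: r = (1/2)^2 = 1/4).
Hamilton's rule: n·r·B > C  ⇒  n > C/(r·B) = 0.144/(0.25·0.0898) = 6.414.
The smallest integer exceeding 6.414 is 7.

7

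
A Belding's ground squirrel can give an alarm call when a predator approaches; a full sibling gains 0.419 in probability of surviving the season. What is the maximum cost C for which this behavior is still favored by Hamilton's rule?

0.2095

r to a full sibling = 1/2 (full sibs share both parents — two paths of length 2: r = 2·(1/2)^2 = 1/2).
Hamilton's rule: n·r·B > C, so the trait is favored while C < n·r·B = 1·0.5·0.419 = 0.2095.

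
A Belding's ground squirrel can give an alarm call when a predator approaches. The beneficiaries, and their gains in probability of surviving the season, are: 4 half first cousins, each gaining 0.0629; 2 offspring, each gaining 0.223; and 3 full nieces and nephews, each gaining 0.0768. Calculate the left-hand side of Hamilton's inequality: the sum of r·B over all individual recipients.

r to a half first cousin = 1/16 (half first cousins share one grandparent — one path of length 4: r = (1/2)^4 = 1/16).
r to an offspring = 0.5 (one parent–offspring link: r = (1/2)^1 = 1/2).
r to a full niece or nephew = 1/4 (full aunt/uncle↔niece/nephew: two paths of length 3 through the shared grandparent pair: r = 2·(1/2)^3 = 1/4).
Summing one r·B term per recipient: 4·0.0625·0.0629 + 2·0.5·0.223 + 3·0.25·0.0768 = 0.296325.

0.296325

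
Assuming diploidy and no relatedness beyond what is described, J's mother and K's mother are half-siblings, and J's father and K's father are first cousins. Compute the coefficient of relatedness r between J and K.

Independent pedigree routes through distinct common ancestors add.
J and K are related in two ways: half first cousins through their mothers (r = 1/16) and second cousins through their fathers (r = 1/32).
r = 1/16 + 1/32 = 3/32 = 0.09375.

0.09375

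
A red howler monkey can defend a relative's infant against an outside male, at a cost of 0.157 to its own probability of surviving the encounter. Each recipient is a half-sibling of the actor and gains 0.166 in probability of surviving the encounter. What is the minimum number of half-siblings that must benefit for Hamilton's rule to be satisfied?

r to a half-sibling = 0.25 (half-sibs share one parent — one path of length 2: r = (1/2)^2 = 1/4).
Hamilton's rule: n·r·B > C  ⇒  n > C/(r·B) = 0.157/(0.25·0.166) = 3.783.
The smallest integer exceeding 3.783 is 4.

4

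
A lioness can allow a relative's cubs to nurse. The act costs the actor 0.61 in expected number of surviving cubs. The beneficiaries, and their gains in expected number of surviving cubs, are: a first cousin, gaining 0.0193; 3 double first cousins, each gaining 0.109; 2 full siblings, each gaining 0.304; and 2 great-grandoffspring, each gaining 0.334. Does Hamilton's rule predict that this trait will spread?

Hamilton's rule: the trait is favored when the sum of r·B over every recipient exceeds the actor's cost C.
r to a first cousin = 0.125 (first cousins share one grandparent pair — two paths of length 4: r = 2·(1/2)^4 = 1/8).
r to a double first cousin = 1/4 (double first cousins share both grandparent pairs — four paths of length 4: r = 4·(1/2)^4 = 1/4).
r to a full sibling = 1/2 (full sibs share both parents — two paths of length 2: r = 2·(1/2)^2 = 1/2).
r to a great-grandoffspring = 0.125 (three parent–offspring links: r = (1/2)^3 = 1/8).
Summing one r·B term per recipient: 1·0.125·0.0193 + 3·0.25·0.109 + 2·0.5·0.304 + 2·0.125·0.334 = 0.4716625.
0.4716625 < 0.61: the indirect benefit is less than the cost.

No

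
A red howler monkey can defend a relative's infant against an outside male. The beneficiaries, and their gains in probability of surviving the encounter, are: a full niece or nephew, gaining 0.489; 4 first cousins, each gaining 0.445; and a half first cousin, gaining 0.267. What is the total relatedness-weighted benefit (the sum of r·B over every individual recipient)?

0.3614375

r to a full niece or nephew = 1/4 (full aunt/uncle↔niece/nephew: two paths of length 3 through the shared grandparent pair: r = 2·(1/2)^3 = 1/4).
r to a first cousin = 0.125 (first cousins share one grandparent pair — two paths of length 4: r = 2·(1/2)^4 = 1/8).
r to a half first cousin = 0.0625 (half first cousins share one grandparent — one path of length 4: r = (1/2)^4 = 1/16).
Summing one r·B term per recipient: 1·0.25·0.489 + 4·0.125·0.445 + 1·0.0625·0.267 = 0.3614375.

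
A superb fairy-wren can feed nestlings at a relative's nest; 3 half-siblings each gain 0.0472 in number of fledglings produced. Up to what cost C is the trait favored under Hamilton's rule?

0.0354

r to a half-sibling = 0.25 (half-sibs share one parent — one path of length 2: r = (1/2)^2 = 1/4).
Hamilton's rule: n·r·B > C, so the trait is favored while C < n·r·B = 3·0.25·0.0472 = 0.0354.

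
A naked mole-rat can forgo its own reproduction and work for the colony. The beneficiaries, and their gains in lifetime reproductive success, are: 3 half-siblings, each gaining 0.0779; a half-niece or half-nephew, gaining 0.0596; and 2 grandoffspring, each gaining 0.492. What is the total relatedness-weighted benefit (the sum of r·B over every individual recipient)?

r to a half-sibling = 1/4 (half-sibs share one parent — one path of length 2: r = (1/2)^2 = 1/4).
r to a half-niece or half-nephew = 1/8 (half-aunt/uncle↔niece/nephew: one path of length 3: r = (1/2)^3 = 1/8).
r to a grandoffspring = 0.25 (two parent–offspring links: r = (1/2)^2 = 1/4).
Summing one r·B term per recipient: 3·0.25·0.0779 + 1·0.125·0.0596 + 2·0.25·0.492 = 0.311875.

0.311875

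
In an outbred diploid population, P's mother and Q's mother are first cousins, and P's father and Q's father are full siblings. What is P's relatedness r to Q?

0.15625

Relatedness sums over independent paths through distinct common ancestors.
P and Q are related in two ways: second cousins through their mothers (r = 1/32) and first cousins through their fathers (r = 1/8).
r = 1/32 + 1/8 = 0.15625.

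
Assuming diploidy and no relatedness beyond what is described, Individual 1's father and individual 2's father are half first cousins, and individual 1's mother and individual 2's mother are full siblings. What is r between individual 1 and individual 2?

0.140625

With two independent routes of shared ancestry, r is the sum of the two contributions.
Individual 1 and individual 2 are related in two ways: half second cousins through their fathers (r = 1/64) and first cousins through their mothers (r = 1/8).
r = 1/64 + 1/8 = 0.140625.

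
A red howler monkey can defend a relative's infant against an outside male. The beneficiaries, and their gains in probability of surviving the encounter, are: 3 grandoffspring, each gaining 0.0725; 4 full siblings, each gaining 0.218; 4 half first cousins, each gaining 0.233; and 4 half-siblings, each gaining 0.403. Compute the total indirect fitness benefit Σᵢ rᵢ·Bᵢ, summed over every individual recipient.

0.951625

r to a grandoffspring = 0.25 (two parent–offspring links: r = (1/2)^2 = 1/4).
r to a full sibling = 0.5 (full sibs share both parents — two paths of length 2: r = 2·(1/2)^2 = 1/2).
r to a half first cousin = 1/16 (half first cousins share one grandparent — one path of length 4: r = (1/2)^4 = 1/16).
r to a half-sibling = 0.25 (half-sibs share one parent — one path of length 2: r = (1/2)^2 = 1/4).
Summing one r·B term per recipient: 3·0.25·0.0725 + 4·0.5·0.218 + 4·0.0625·0.233 + 4·0.25·0.403 = 0.951625.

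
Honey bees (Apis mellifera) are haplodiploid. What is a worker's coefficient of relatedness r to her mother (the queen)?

One meiotic link between diploid queen and diploid daughter: r = 1/2.

0.5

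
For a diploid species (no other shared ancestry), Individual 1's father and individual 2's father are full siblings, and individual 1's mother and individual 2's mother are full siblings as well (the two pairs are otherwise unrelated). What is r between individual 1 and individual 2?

Relatedness sums over independent paths through distinct common ancestors.
Individual 1 and individual 2 are related in two ways: first cousins through their fathers (r = 1/8) and first cousins through their mothers (r = 1/8) — i.e. double first cousins.
r = 1/8 + 1/8 = 1/4 = 0.25.

0.25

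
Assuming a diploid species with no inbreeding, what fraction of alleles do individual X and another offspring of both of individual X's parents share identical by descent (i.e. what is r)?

0.5

Each parent–offspring link contributes a factor of 1/2, and independent paths through distinct common ancestors add.
Full sibs share both parents — two paths of length 2: r = 2·(1/2)^2 = 1/2.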